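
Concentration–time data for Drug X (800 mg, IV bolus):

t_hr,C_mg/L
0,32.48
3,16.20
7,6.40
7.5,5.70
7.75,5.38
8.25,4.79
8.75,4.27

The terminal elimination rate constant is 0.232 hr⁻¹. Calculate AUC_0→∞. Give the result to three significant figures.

AUC = 146 mg/L·hr

Trapezoidal AUC_0→8.75:
  [0→3]: (32.48+16.20)/2 × 3 = 73.02
  [3→7]: (16.20+6.40)/2 × 4 = 45.2
  [7→7.5]: (6.40+5.70)/2 × 0.5 = 3.025
  [7.5→7.75]: (5.70+5.38)/2 × 0.25 = 1.385
  [7.75→8.25]: (5.38+4.79)/2 × 0.5 = 2.5425
  [8.25→8.75]: (4.79+4.27)/2 × 0.5 = 2.265
  Sum = 127.4375 mg/L·hr
Extrapolated tail: C_last / k_e = 4.27 / 0.232 = 18.405
AUC_0→∞ = 127.4375 + 18.405 = 145.8425 mg/L·hr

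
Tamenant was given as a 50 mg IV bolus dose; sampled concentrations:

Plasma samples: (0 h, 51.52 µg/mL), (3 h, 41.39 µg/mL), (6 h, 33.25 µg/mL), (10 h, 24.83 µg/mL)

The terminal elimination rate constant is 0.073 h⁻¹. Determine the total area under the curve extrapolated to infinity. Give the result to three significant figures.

AUC = 708 µg/mL·h

Trapezoidal AUC_0→10:
  [0→3]: (51.52+41.39)/2 × 3 = 139.365
  [3→6]: (41.39+33.25)/2 × 3 = 111.96
  [6→10]: (33.25+24.83)/2 × 4 = 116.16
  Sum = 367.485 µg/mL·h
Extrapolated tail: C_last / k_e = 24.83 / 0.073 = 340.137
AUC_0→∞ = 367.485 + 340.137 = 707.622 µg/mL·h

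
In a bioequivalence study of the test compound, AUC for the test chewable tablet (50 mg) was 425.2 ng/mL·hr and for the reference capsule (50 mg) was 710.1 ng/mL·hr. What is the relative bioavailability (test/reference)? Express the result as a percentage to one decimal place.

F_rel = 59.9%

F_rel = (AUC_test/D_test) / (AUC_ref/D_ref)
      = (425.2/50) / (710.1/50)
      = 8.504 / 14.202 = 0.5988 = 59.88%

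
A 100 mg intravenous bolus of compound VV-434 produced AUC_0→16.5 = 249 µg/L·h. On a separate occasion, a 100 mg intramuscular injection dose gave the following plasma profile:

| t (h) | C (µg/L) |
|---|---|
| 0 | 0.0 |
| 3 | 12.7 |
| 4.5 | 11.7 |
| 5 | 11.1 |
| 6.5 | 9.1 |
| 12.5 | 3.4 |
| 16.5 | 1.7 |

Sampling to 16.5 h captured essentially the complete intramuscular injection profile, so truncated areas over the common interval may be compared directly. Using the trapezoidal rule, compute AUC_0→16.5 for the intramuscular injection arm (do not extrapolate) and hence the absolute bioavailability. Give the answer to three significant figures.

F = 0.425

Trapezoidal AUC_0→16.5 (intramuscular injection):
  [0→3]: (0.0+12.7)/2 × 3 = 19.05
  [3→4.5]: (12.7+11.7)/2 × 1.5 = 18.3
  [4.5→5]: (11.7+11.1)/2 × 0.5 = 5.7
  [5→6.5]: (11.1+9.1)/2 × 1.5 = 15.15
  [6.5→12.5]: (9.1+3.4)/2 × 6 = 37.5
  [12.5→16.5]: (3.4+1.7)/2 × 4 = 10.2
  Sum = 105.9 µg/L·h
F = (AUC_ev/D_ev)/(AUC_iv/D_iv) = (105.9/100)/(249/100) = 1.059/2.49 = 0.4253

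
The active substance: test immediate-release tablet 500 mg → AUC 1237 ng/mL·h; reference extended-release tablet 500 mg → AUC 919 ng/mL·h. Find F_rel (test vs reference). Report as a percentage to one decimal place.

F_rel = (AUC_test/D_test) / (AUC_ref/D_ref)
      = (1237/500) / (919/500)
      = 2.474 / 1.838 = 1.3460 = 134.60%

F_rel = 134.6%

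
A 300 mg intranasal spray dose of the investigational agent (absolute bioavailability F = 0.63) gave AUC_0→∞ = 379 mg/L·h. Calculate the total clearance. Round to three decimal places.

CL = 0.499 L/h

CL = F × Dose / AUC_0→∞
   = 0.63 × 300 / 379 = 0.498681 L/h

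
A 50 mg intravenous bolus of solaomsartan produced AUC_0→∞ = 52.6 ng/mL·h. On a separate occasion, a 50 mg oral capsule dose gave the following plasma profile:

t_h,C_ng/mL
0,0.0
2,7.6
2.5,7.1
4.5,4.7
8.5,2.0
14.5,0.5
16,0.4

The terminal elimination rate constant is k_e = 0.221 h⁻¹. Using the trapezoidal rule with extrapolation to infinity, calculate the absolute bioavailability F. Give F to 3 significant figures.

F = 0.883

Trapezoidal AUC_0→16 (oral capsule):
  [0→2]: (0.0+7.6)/2 × 2 = 7.6
  [2→2.5]: (7.6+7.1)/2 × 0.5 = 3.675
  [2.5→4.5]: (7.1+4.7)/2 × 2 = 11.8
  [4.5→8.5]: (4.7+2.0)/2 × 4 = 13.4
  [8.5→14.5]: (2.0+0.5)/2 × 6 = 7.5
  [14.5→16]: (0.5+0.4)/2 × 1.5 = 0.675
  Sum = 44.65 ng/mL·h
Tail: C_last/k_e = 0.4/0.221 = 1.810
AUC_0→∞ (oral capsule) = 44.65 + 1.810 = 46.46 ng/mL·h
F = (AUC_ev/D_ev)/(AUC_iv/D_iv) = (46.46/50)/(52.6/50) = 0.9292/1.052 = 0.8833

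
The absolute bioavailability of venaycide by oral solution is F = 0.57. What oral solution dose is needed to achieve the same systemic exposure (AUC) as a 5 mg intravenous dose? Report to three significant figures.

For equal systemic exposure: F × D_ev = D_iv
D_ev = D_iv / F = 5 / 0.57 = 8.77193 mg

D_oral = 8.77 mg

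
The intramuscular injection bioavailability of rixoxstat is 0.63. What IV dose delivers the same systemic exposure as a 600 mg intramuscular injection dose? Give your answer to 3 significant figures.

D_iv = 378 mg

Systemic exposure from an extravascular dose = F × D_ev, so the equivalent IV dose is F × D_ev.
D_iv = F × D_ev = 0.63 × 600 = 378 mg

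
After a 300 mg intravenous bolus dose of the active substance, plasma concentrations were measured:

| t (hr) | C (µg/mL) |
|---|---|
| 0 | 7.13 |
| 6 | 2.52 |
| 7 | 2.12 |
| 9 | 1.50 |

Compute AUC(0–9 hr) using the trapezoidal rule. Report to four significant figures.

Trapezoidal AUC_0→9:
  [0→6]: (7.13+2.52)/2 × 6 = 28.95
  [6→7]: (2.52+2.12)/2 × 1 = 2.32
  [7→9]: (2.12+1.50)/2 × 2 = 3.62
  Sum = 34.89 µg/mL·hr

AUC = 34.89 µg/mL·hr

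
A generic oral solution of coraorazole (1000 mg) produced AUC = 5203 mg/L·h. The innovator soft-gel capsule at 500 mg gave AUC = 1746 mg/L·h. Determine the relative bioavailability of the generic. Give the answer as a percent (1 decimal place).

F_rel = 149.0%

F_rel = (AUC_test/D_test) / (AUC_ref/D_ref)
      = (5203/1000) / (1746/500)
      = 5.203 / 3.492 = 1.4900 = 149.00%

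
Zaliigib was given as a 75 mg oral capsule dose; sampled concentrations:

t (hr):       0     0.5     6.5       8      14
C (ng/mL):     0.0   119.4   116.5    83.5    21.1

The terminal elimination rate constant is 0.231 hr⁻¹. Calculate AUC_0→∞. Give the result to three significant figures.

Trapezoidal AUC_0→14:
  [0→0.5]: (0.0+119.4)/2 × 0.5 = 29.85
  [0.5→6.5]: (119.4+116.5)/2 × 6 = 707.7
  [6.5→8]: (116.5+83.5)/2 × 1.5 = 150.0
  [8→14]: (83.5+21.1)/2 × 6 = 313.8
  Sum = 1201.35 ng/mL·hr
Extrapolated tail: C_last / k_e = 21.1 / 0.231 = 91.342
AUC_0→∞ = 1201.35 + 91.342 = 1292.692 ng/mL·hr

AUC = 1290 ng/mL·hr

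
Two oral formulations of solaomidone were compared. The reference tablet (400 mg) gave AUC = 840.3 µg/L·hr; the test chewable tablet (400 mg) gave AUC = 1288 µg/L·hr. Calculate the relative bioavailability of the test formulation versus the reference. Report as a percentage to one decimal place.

F_rel = 153.3%

F_rel = (AUC_test/D_test) / (AUC_ref/D_ref)
      = (1288/400) / (840.3/400)
      = 3.22 / 2.10075 = 1.5328 = 153.28%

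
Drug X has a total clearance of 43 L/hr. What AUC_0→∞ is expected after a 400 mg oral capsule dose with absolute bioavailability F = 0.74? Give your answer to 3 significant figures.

AUC_0→∞ = F × Dose / CL
        = 0.74 × 400 / 43 = 6.88372 mg/L·hr

AUC = 6.88 mg/L·hr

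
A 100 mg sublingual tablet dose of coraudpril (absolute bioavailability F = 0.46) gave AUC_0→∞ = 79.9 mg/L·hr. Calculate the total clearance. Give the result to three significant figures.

CL = 0.576 L/hr

CL = F × Dose / AUC_0→∞
   = 0.46 × 100 / 79.9 = 0.57572 L/hr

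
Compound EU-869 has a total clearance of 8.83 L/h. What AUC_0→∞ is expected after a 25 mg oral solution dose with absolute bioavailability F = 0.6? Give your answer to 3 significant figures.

AUC_0→∞ = F × Dose / CL
        = 0.6 × 25 / 8.83 = 1.69875 mg/L·h

AUC = 1.70 mg/L·h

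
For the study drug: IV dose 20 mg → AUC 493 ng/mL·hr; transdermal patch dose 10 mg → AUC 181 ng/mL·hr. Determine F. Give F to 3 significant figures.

F = (AUC_ev / D_ev) / (AUC_iv / D_iv)
  = (181/10) / (493/20)
  = 18.1 / 24.65 = 0.7343

F = 0.734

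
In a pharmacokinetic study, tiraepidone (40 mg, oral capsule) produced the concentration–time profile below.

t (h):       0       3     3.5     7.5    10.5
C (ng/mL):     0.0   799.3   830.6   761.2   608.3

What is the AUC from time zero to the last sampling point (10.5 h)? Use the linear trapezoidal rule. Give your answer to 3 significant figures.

Trapezoidal AUC_0→10.5:
  [0→3]: (0.0+799.3)/2 × 3 = 1198.95
  [3→3.5]: (799.3+830.6)/2 × 0.5 = 407.475
  [3.5→7.5]: (830.6+761.2)/2 × 4 = 3183.6
  [7.5→10.5]: (761.2+608.3)/2 × 3 = 2054.25
  Sum = 6844.275 ng/mL·h

AUC = 6840 ng/mL·h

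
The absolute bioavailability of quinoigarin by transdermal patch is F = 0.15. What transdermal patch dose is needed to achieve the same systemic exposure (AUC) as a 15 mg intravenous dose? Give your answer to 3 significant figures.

For equal systemic exposure: F × D_ev = D_iv
D_ev = D_iv / F = 15 / 0.15 = 100 mg

D_transdermal = 100 mg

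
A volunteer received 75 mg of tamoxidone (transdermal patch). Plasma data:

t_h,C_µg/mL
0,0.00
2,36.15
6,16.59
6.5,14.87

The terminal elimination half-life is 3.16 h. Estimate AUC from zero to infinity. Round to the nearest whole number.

Trapezoidal AUC_0→6.5:
  [0→2]: (0.00+36.15)/2 × 2 = 36.15
  [2→6]: (36.15+16.59)/2 × 4 = 105.48
  [6→6.5]: (16.59+14.87)/2 × 0.5 = 7.865
  Sum = 149.495 µg/mL·h
k_e = ln2 / t½ = 0.693147 / 3.16 = 0.2194 h^-1
Extrapolated tail: C_last / k_e = 14.87 / 0.2194 = 67.776
AUC_0→∞ = 149.495 + 67.776 = 217.271 µg/mL·h

AUC = 217 µg/mL·h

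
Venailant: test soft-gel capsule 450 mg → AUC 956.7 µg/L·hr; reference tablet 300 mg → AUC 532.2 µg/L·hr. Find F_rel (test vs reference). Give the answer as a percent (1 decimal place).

F_rel = (AUC_test/D_test) / (AUC_ref/D_ref)
      = (956.7/450) / (532.2/300)
      = 2.126 / 1.774 = 1.1984 = 119.84%

F_rel = 119.8%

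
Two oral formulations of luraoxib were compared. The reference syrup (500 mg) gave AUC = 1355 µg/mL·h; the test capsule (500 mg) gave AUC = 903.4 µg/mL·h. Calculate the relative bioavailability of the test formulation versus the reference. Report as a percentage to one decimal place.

F_rel = (AUC_test/D_test) / (AUC_ref/D_ref)
      = (903.4/500) / (1355/500)
      = 1.8068 / 2.71 = 0.6667 = 66.67%

F_rel = 66.7%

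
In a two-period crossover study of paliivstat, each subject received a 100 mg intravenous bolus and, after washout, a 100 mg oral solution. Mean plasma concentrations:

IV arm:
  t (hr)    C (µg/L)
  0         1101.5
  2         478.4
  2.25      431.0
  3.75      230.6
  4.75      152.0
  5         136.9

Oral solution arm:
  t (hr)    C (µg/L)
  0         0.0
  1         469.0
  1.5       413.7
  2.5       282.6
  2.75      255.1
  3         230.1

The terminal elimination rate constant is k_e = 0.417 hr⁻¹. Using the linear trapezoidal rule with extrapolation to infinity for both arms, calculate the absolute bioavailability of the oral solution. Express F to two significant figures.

F = 0.54

Trapezoidal AUC_0→5 (IV):
  [0→2]: (1101.5+478.4)/2 × 2 = 1579.9
  [2→2.25]: (478.4+431.0)/2 × 0.25 = 113.675
  [2.25→3.75]: (431.0+230.6)/2 × 1.5 = 496.2
  [3.75→4.75]: (230.6+152.0)/2 × 1 = 191.3
  [4.75→5]: (152.0+136.9)/2 × 0.25 = 36.1125
  Sum = 2417.1875 µg/L·hr
IV tail: 136.9/0.417 = 328.297; AUC_iv,0→∞ = 2417.1875 + 328.297 = 2745.4845 µg/L·hr
Trapezoidal AUC_0→3 (oral solution):
  [0→1]: (0.0+469.0)/2 × 1 = 234.5
  [1→1.5]: (469.0+413.7)/2 × 0.5 = 220.675
  [1.5→2.5]: (413.7+282.6)/2 × 1 = 348.15
  [2.5→2.75]: (282.6+255.1)/2 × 0.25 = 67.2125
  [2.75→3]: (255.1+230.1)/2 × 0.25 = 60.65
  Sum = 931.1875 µg/L·hr
oral solution tail: 230.1/0.417 = 551.799; AUC_ev,0→∞ = 931.1875 + 551.799 = 1482.9865 µg/L·hr
F = (AUC_ev/D_ev)/(AUC_iv/D_iv) = (1482.9865/100)/(2745.4845/100) = 14.829865/27.454845 = 0.5402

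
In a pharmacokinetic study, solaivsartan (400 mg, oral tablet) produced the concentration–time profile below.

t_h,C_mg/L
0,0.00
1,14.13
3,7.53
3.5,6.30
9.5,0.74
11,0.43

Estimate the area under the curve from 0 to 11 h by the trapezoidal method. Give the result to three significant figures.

AUC = 54.2 mg/L·h

Trapezoidal AUC_0→11:
  [0→1]: (0.00+14.13)/2 × 1 = 7.065
  [1→3]: (14.13+7.53)/2 × 2 = 21.66
  [3→3.5]: (7.53+6.30)/2 × 0.5 = 3.4575
  [3.5→9.5]: (6.30+0.74)/2 × 6 = 21.12
  [9.5→11]: (0.74+0.43)/2 × 1.5 = 0.8775
  Sum = 54.18 mg/L·h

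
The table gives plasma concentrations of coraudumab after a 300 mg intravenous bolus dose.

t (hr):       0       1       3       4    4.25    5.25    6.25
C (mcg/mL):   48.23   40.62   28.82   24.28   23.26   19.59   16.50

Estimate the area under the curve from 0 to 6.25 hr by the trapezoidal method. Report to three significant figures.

AUC = 186 mcg/mL·hr

Trapezoidal AUC_0→6.25:
  [0→1]: (48.23+40.62)/2 × 1 = 44.425
  [1→3]: (40.62+28.82)/2 × 2 = 69.44
  [3→4]: (28.82+24.28)/2 × 1 = 26.55
  [4→4.25]: (24.28+23.26)/2 × 0.25 = 5.9425
  [4.25→5.25]: (23.26+19.59)/2 × 1 = 21.425
  [5.25→6.25]: (19.59+16.50)/2 × 1 = 18.045
  Sum = 185.8275 mcg/mL·hr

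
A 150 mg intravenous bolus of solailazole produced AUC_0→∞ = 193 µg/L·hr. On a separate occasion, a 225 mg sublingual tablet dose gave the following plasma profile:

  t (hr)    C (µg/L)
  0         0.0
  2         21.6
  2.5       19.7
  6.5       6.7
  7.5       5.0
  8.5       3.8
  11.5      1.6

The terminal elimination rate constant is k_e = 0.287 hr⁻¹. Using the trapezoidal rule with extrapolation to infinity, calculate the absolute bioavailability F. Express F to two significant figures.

F = 0.38

Trapezoidal AUC_0→11.5 (sublingual tablet):
  [0→2]: (0.0+21.6)/2 × 2 = 21.6
  [2→2.5]: (21.6+19.7)/2 × 0.5 = 10.325
  [2.5→6.5]: (19.7+6.7)/2 × 4 = 52.8
  [6.5→7.5]: (6.7+5.0)/2 × 1 = 5.85
  [7.5→8.5]: (5.0+3.8)/2 × 1 = 4.4
  [8.5→11.5]: (3.8+1.6)/2 × 3 = 8.1
  Sum = 103.075 µg/L·hr
Tail: C_last/k_e = 1.6/0.287 = 5.575
AUC_0→∞ (sublingual tablet) = 103.075 + 5.575 = 108.65 µg/L·hr
F = (AUC_ev/D_ev)/(AUC_iv/D_iv) = (108.65/225)/(193/150) = 0.482889/1.28667 = 0.3753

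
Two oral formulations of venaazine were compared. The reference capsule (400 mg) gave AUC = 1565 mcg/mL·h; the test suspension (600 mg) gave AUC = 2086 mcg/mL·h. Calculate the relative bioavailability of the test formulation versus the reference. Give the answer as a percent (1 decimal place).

F_rel = (AUC_test/D_test) / (AUC_ref/D_ref)
      = (2086/600) / (1565/400)
      = 3.47667 / 3.9125 = 0.8886 = 88.86%

F_rel = 88.9%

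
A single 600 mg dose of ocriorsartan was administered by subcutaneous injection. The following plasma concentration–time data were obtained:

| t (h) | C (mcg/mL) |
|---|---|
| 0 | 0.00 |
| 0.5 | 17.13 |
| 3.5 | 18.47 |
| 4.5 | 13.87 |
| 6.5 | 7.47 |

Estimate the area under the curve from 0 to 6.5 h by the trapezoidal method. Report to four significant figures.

AUC = 95.19 mcg/mL·h

Trapezoidal AUC_0→6.5:
  [0→0.5]: (0.00+17.13)/2 × 0.5 = 4.2825
  [0.5→3.5]: (17.13+18.47)/2 × 3 = 53.4
  [3.5→4.5]: (18.47+13.87)/2 × 1 = 16.17
  [4.5→6.5]: (13.87+7.47)/2 × 2 = 21.34
  Sum = 95.1925 mcg/mL·h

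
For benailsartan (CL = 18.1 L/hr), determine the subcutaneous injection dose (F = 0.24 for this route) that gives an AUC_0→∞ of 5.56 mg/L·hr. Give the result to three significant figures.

Dose = 419 mg

Dose = CL × AUC_0→∞ / F
     = 18.1 × 5.56 / 0.24 = 419.317 mg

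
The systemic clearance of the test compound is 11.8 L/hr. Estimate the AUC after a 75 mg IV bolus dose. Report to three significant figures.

AUC_0→∞ = Dose_iv / CL
        = 75 / 11.8 = 6.35593 mg/L·hr

AUC = 6.36 mg/L·hr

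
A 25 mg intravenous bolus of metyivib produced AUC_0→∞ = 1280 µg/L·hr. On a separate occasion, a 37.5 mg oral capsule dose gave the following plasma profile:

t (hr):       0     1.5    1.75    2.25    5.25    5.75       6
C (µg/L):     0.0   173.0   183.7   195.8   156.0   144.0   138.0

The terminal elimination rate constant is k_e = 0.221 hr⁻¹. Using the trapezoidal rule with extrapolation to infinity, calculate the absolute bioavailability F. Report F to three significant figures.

F = 0.798

Trapezoidal AUC_0→6 (oral capsule):
  [0→1.5]: (0.0+173.0)/2 × 1.5 = 129.75
  [1.5→1.75]: (173.0+183.7)/2 × 0.25 = 44.5875
  [1.75→2.25]: (183.7+195.8)/2 × 0.5 = 94.875
  [2.25→5.25]: (195.8+156.0)/2 × 3 = 527.7
  [5.25→5.75]: (156.0+144.0)/2 × 0.5 = 75.0
  [5.75→6]: (144.0+138.0)/2 × 0.25 = 35.25
  Sum = 907.1625 µg/L·hr
Tail: C_last/k_e = 138.0/0.221 = 624.434
AUC_0→∞ (oral capsule) = 907.1625 + 624.434 = 1531.5965 µg/L·hr
F = (AUC_ev/D_ev)/(AUC_iv/D_iv) = (1531.5965/37.5)/(1280/25) = 40.8426/51.2 = 0.7977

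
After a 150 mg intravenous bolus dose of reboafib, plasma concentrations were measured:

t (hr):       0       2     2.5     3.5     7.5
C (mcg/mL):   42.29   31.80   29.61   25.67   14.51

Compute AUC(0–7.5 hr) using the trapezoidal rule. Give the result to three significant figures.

Trapezoidal AUC_0→7.5:
  [0→2]: (42.29+31.80)/2 × 2 = 74.09
  [2→2.5]: (31.80+29.61)/2 × 0.5 = 15.3525
  [2.5→3.5]: (29.61+25.67)/2 × 1 = 27.64
  [3.5→7.5]: (25.67+14.51)/2 × 4 = 80.36
  Sum = 197.4425 mcg/mL·hr

AUC = 197 mcg/mL·hr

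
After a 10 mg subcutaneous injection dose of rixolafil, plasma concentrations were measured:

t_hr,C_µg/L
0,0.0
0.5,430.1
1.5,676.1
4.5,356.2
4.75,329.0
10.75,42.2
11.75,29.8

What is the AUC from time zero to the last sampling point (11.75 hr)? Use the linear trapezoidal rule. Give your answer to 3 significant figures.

AUC = 3440 µg/L·hr

Trapezoidal AUC_0→11.75:
  [0→0.5]: (0.0+430.1)/2 × 0.5 = 107.525
  [0.5→1.5]: (430.1+676.1)/2 × 1 = 553.1
  [1.5→4.5]: (676.1+356.2)/2 × 3 = 1548.45
  [4.5→4.75]: (356.2+329.0)/2 × 0.25 = 85.65
  [4.75→10.75]: (329.0+42.2)/2 × 6 = 1113.6
  [10.75→11.75]: (42.2+29.8)/2 × 1 = 36.0
  Sum = 3444.325 µg/L·hr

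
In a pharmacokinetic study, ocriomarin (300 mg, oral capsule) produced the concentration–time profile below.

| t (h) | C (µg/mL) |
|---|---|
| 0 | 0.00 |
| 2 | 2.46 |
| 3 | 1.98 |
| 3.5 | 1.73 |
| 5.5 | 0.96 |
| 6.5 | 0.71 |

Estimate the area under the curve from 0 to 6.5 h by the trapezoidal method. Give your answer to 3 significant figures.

AUC = 9.13 µg/mL·h

Trapezoidal AUC_0→6.5:
  [0→2]: (0.00+2.46)/2 × 2 = 2.46
  [2→3]: (2.46+1.98)/2 × 1 = 2.22
  [3→3.5]: (1.98+1.73)/2 × 0.5 = 0.9275
  [3.5→5.5]: (1.73+0.96)/2 × 2 = 2.69
  [5.5→6.5]: (0.96+0.71)/2 × 1 = 0.835
  Sum = 9.1325 µg/mL·h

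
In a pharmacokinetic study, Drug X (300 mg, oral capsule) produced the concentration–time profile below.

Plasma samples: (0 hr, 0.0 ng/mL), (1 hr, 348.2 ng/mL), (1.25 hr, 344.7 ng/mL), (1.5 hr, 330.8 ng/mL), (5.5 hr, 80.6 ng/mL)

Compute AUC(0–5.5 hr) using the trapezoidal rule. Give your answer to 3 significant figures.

Trapezoidal AUC_0→5.5:
  [0→1]: (0.0+348.2)/2 × 1 = 174.1
  [1→1.25]: (348.2+344.7)/2 × 0.25 = 86.6125
  [1.25→1.5]: (344.7+330.8)/2 × 0.25 = 84.4375
  [1.5→5.5]: (330.8+80.6)/2 × 4 = 822.8
  Sum = 1167.95 ng/mL·hr

AUC = 1170 ng/mL·hr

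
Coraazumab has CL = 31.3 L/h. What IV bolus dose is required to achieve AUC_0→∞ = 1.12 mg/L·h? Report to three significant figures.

Dose_iv = CL × AUC_0→∞
     = 31.3 × 1.12 = 35.056 mg

Dose = 35.1 mg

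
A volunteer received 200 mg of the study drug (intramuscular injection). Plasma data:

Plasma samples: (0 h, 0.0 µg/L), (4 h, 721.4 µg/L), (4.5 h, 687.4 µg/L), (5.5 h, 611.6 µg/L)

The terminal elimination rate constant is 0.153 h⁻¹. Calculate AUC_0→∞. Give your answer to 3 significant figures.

Trapezoidal AUC_0→5.5:
  [0→4]: (0.0+721.4)/2 × 4 = 1442.8
  [4→4.5]: (721.4+687.4)/2 × 0.5 = 352.2
  [4.5→5.5]: (687.4+611.6)/2 × 1 = 649.5
  Sum = 2444.5 µg/L·h
Extrapolated tail: C_last / k_e = 611.6 / 0.153 = 3997.386
AUC_0→∞ = 2444.5 + 3997.386 = 6441.886 µg/L·h

AUC = 6440 µg/L·h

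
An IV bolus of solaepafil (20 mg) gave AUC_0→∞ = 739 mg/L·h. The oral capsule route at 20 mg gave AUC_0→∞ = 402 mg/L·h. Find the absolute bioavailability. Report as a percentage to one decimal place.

F = (AUC_ev / D_ev) / (AUC_iv / D_iv)
  = (402/20) / (739/20)
  = 20.1 / 36.95 = 0.5440
  = 54.40%

F = 54.4%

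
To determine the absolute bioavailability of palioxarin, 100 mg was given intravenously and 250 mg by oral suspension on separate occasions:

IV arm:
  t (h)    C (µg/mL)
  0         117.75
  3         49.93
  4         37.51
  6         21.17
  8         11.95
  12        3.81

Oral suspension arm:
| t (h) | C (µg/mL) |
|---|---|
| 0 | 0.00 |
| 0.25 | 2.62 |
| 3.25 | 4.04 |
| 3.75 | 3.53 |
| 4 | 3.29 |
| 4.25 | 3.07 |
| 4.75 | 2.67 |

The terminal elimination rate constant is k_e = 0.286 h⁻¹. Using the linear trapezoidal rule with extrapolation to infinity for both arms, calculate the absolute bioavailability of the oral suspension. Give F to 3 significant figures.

F = 0.0228

Trapezoidal AUC_0→12 (IV):
  [0→3]: (117.75+49.93)/2 × 3 = 251.52
  [3→4]: (49.93+37.51)/2 × 1 = 43.72
  [4→6]: (37.51+21.17)/2 × 2 = 58.68
  [6→8]: (21.17+11.95)/2 × 2 = 33.12
  [8→12]: (11.95+3.81)/2 × 4 = 31.52
  Sum = 418.56 µg/mL·h
IV tail: 3.81/0.286 = 13.322; AUC_iv,0→∞ = 418.56 + 13.322 = 431.882 µg/mL·h
Trapezoidal AUC_0→4.75 (oral suspension):
  [0→0.25]: (0.00+2.62)/2 × 0.25 = 0.3275
  [0.25→3.25]: (2.62+4.04)/2 × 3 = 9.99
  [3.25→3.75]: (4.04+3.53)/2 × 0.5 = 1.8925
  [3.75→4]: (3.53+3.29)/2 × 0.25 = 0.8525
  [4→4.25]: (3.29+3.07)/2 × 0.25 = 0.795
  [4.25→4.75]: (3.07+2.67)/2 × 0.5 = 1.435
  Sum = 15.2925 µg/mL·h
oral suspension tail: 2.67/0.286 = 9.336; AUC_ev,0→∞ = 15.2925 + 9.336 = 24.6285 µg/mL·h
F = (AUC_ev/D_ev)/(AUC_iv/D_iv) = (24.6285/250)/(431.882/100) = 0.098514/4.31882 = 0.0228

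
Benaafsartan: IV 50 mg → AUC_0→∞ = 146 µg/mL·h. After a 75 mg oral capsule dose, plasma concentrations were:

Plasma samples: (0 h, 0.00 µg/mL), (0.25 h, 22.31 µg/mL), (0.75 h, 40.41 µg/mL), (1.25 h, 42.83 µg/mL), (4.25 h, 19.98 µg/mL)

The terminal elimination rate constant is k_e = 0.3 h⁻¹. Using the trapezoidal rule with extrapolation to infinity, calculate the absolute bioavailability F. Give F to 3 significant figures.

Trapezoidal AUC_0→4.25 (oral capsule):
  [0→0.25]: (0.00+22.31)/2 × 0.25 = 2.78875
  [0.25→0.75]: (22.31+40.41)/2 × 0.5 = 15.68
  [0.75→1.25]: (40.41+42.83)/2 × 0.5 = 20.81
  [1.25→4.25]: (42.83+19.98)/2 × 3 = 94.215
  Sum = 133.49375 µg/mL·h
Tail: C_last/k_e = 19.98/0.3 = 66.600
AUC_0→∞ (oral capsule) = 133.49375 + 66.600 = 200.09375 µg/mL·h
F = (AUC_ev/D_ev)/(AUC_iv/D_iv) = (200.09375/75)/(146/50) = 2.66792/2.92 = 0.9137

F = 0.914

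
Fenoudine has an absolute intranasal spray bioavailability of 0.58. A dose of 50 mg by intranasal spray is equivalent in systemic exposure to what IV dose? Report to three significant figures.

Systemic exposure from an extravascular dose = F × D_ev, so the equivalent IV dose is F × D_ev.
D_iv = F × D_ev = 0.58 × 50 = 29 mg

D_iv = 29.0 mg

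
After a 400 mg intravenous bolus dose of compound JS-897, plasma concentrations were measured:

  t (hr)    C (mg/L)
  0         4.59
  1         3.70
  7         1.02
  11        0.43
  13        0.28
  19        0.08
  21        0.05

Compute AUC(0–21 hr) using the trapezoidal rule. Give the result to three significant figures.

AUC = 23.1 mg/L·hr

Trapezoidal AUC_0→21:
  [0→1]: (4.59+3.70)/2 × 1 = 4.145
  [1→7]: (3.70+1.02)/2 × 6 = 14.16
  [7→11]: (1.02+0.43)/2 × 4 = 2.9
  [11→13]: (0.43+0.28)/2 × 2 = 0.71
  [13→19]: (0.28+0.08)/2 × 6 = 1.08
  [19→21]: (0.08+0.05)/2 × 2 = 0.13
  Sum = 23.125 mg/L·hr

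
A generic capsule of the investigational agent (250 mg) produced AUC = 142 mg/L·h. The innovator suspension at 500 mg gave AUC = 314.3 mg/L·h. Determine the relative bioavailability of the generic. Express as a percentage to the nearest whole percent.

F_rel = (AUC_test/D_test) / (AUC_ref/D_ref)
      = (142/250) / (314.3/500)
      = 0.568 / 0.6286 = 0.9036 = 90.36%

F_rel = 90%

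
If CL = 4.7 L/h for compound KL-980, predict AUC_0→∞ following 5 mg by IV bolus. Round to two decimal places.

AUC = 1.06 mg/L·h

AUC_0→∞ = Dose_iv / CL
        = 5 / 4.7 = 1.06383 mg/L·h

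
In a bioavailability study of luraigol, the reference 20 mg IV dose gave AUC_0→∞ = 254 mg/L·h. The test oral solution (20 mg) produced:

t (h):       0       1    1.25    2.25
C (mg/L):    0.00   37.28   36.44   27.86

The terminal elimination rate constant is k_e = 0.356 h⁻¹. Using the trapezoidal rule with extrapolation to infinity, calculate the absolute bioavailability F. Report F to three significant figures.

Trapezoidal AUC_0→2.25 (oral solution):
  [0→1]: (0.00+37.28)/2 × 1 = 18.64
  [1→1.25]: (37.28+36.44)/2 × 0.25 = 9.215
  [1.25→2.25]: (36.44+27.86)/2 × 1 = 32.15
  Sum = 60.005 mg/L·h
Tail: C_last/k_e = 27.86/0.356 = 78.258
AUC_0→∞ (oral solution) = 60.005 + 78.258 = 138.263 mg/L·h
F = (AUC_ev/D_ev)/(AUC_iv/D_iv) = (138.263/20)/(254/20) = 6.91315/12.7 = 0.5443

F = 0.544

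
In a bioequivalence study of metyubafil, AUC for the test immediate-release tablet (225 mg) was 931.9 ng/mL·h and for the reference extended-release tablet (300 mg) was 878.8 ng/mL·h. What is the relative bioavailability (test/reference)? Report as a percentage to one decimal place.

F_rel = 141.4%

F_rel = (AUC_test/D_test) / (AUC_ref/D_ref)
      = (931.9/225) / (878.8/300)
      = 4.14178 / 2.92933 = 1.4139 = 141.39%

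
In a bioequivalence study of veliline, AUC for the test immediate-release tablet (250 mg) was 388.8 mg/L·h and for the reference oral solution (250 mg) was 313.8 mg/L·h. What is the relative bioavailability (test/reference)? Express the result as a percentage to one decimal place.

F_rel = 123.9%

F_rel = (AUC_test/D_test) / (AUC_ref/D_ref)
      = (388.8/250) / (313.8/250)
      = 1.5552 / 1.2552 = 1.2390 = 123.90%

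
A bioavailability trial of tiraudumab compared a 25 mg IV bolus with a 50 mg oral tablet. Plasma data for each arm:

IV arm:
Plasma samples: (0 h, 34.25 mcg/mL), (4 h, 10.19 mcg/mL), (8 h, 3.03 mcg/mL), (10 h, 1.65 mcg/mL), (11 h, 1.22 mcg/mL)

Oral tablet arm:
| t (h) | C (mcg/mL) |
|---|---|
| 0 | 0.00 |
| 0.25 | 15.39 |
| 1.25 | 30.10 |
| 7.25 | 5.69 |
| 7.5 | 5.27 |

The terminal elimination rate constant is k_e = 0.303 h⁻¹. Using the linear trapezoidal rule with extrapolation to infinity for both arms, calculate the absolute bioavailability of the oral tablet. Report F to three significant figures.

Trapezoidal AUC_0→11 (IV):
  [0→4]: (34.25+10.19)/2 × 4 = 88.88
  [4→8]: (10.19+3.03)/2 × 4 = 26.44
  [8→10]: (3.03+1.65)/2 × 2 = 4.68
  [10→11]: (1.65+1.22)/2 × 1 = 1.435
  Sum = 121.435 mcg/mL·h
IV tail: 1.22/0.303 = 4.026; AUC_iv,0→∞ = 121.435 + 4.026 = 125.461 mcg/mL·h
Trapezoidal AUC_0→7.5 (oral tablet):
  [0→0.25]: (0.00+15.39)/2 × 0.25 = 1.92375
  [0.25→1.25]: (15.39+30.10)/2 × 1 = 22.745
  [1.25→7.25]: (30.10+5.69)/2 × 6 = 107.37
  [7.25→7.5]: (5.69+5.27)/2 × 0.25 = 1.37
  Sum = 133.40875 mcg/mL·h
oral tablet tail: 5.27/0.303 = 17.393; AUC_ev,0→∞ = 133.40875 + 17.393 = 150.80175 mcg/mL·h
F = (AUC_ev/D_ev)/(AUC_iv/D_iv) = (150.80175/50)/(125.461/25) = 3.016035/5.01844 = 0.6010

F = 0.601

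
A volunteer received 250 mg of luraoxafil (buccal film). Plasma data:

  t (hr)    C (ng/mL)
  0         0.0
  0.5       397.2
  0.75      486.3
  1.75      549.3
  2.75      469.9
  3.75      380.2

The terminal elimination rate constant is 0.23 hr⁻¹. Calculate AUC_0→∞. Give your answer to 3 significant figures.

AUC = 3320 ng/mL·hr

Trapezoidal AUC_0→3.75:
  [0→0.5]: (0.0+397.2)/2 × 0.5 = 99.3
  [0.5→0.75]: (397.2+486.3)/2 × 0.25 = 110.4375
  [0.75→1.75]: (486.3+549.3)/2 × 1 = 517.8
  [1.75→2.75]: (549.3+469.9)/2 × 1 = 509.6
  [2.75→3.75]: (469.9+380.2)/2 × 1 = 425.05
  Sum = 1662.1875 ng/mL·hr
Extrapolated tail: C_last / k_e = 380.2 / 0.23 = 1653.043
AUC_0→∞ = 1662.1875 + 1653.043 = 3315.2305 ng/mL·hr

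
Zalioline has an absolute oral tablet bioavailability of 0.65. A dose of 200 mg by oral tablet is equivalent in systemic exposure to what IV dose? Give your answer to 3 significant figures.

D_iv = 130 mg

Systemic exposure from an extravascular dose = F × D_ev, so the equivalent IV dose is F × D_ev.
D_iv = F × D_ev = 0.65 × 200 = 130 mg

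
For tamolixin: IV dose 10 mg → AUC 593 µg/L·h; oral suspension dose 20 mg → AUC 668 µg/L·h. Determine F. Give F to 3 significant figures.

F = (AUC_ev / D_ev) / (AUC_iv / D_iv)
  = (668/20) / (593/10)
  = 33.4 / 59.3 = 0.5632

F = 0.563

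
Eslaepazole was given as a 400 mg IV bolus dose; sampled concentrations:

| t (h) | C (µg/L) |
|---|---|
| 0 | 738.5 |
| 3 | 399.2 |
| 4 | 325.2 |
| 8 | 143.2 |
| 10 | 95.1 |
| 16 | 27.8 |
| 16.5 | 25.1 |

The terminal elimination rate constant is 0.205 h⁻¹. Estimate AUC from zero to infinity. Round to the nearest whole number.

Trapezoidal AUC_0→16.5:
  [0→3]: (738.5+399.2)/2 × 3 = 1706.55
  [3→4]: (399.2+325.2)/2 × 1 = 362.2
  [4→8]: (325.2+143.2)/2 × 4 = 936.8
  [8→10]: (143.2+95.1)/2 × 2 = 238.3
  [10→16]: (95.1+27.8)/2 × 6 = 368.7
  [16→16.5]: (27.8+25.1)/2 × 0.5 = 13.225
  Sum = 3625.775 µg/L·h
Extrapolated tail: C_last / k_e = 25.1 / 0.205 = 122.439
AUC_0→∞ = 3625.775 + 122.439 = 3748.214 µg/L·h

AUC = 3748 µg/L·h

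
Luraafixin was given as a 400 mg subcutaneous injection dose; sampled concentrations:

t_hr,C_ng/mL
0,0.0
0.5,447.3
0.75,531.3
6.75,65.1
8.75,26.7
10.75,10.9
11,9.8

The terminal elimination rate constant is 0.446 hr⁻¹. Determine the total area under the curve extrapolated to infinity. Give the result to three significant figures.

AUC = 2180 ng/mL·hr

Trapezoidal AUC_0→11:
  [0→0.5]: (0.0+447.3)/2 × 0.5 = 111.825
  [0.5→0.75]: (447.3+531.3)/2 × 0.25 = 122.325
  [0.75→6.75]: (531.3+65.1)/2 × 6 = 1789.2
  [6.75→8.75]: (65.1+26.7)/2 × 2 = 91.8
  [8.75→10.75]: (26.7+10.9)/2 × 2 = 37.6
  [10.75→11]: (10.9+9.8)/2 × 0.25 = 2.5875
  Sum = 2155.3375 ng/mL·hr
Extrapolated tail: C_last / k_e = 9.8 / 0.446 = 21.973
AUC_0→∞ = 2155.3375 + 21.973 = 2177.3105 ng/mL·hr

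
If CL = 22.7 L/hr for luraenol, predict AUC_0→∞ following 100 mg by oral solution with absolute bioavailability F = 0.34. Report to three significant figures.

AUC_0→∞ = F × Dose / CL
        = 0.34 × 100 / 22.7 = 1.4978 mg/L·hr

AUC = 1.50 mg/L·hr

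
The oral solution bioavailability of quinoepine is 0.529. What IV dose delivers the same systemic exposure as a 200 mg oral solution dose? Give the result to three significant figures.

D_iv = 106 mg

Systemic exposure from an extravascular dose = F × D_ev, so the equivalent IV dose is F × D_ev.
D_iv = F × D_ev = 0.529 × 200 = 105.8 mg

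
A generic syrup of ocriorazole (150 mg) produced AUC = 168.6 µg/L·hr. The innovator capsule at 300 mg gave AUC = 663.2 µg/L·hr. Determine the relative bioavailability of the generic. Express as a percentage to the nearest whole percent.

F_rel = 51%

F_rel = (AUC_test/D_test) / (AUC_ref/D_ref)
      = (168.6/150) / (663.2/300)
      = 1.124 / 2.21067 = 0.5084 = 50.84%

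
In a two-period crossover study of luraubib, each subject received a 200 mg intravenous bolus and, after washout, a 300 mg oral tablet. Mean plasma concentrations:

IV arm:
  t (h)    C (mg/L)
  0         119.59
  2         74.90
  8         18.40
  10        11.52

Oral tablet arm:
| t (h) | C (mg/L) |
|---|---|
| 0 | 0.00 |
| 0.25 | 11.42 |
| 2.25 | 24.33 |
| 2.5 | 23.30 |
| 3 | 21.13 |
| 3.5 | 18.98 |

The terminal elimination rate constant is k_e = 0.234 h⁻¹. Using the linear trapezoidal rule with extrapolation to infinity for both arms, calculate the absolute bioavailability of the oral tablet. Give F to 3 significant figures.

F = 0.175

Trapezoidal AUC_0→10 (IV):
  [0→2]: (119.59+74.90)/2 × 2 = 194.49
  [2→8]: (74.90+18.40)/2 × 6 = 279.9
  [8→10]: (18.40+11.52)/2 × 2 = 29.92
  Sum = 504.31 mg/L·h
IV tail: 11.52/0.234 = 49.231; AUC_iv,0→∞ = 504.31 + 49.231 = 553.541 mg/L·h
Trapezoidal AUC_0→3.5 (oral tablet):
  [0→0.25]: (0.00+11.42)/2 × 0.25 = 1.4275
  [0.25→2.25]: (11.42+24.33)/2 × 2 = 35.75
  [2.25→2.5]: (24.33+23.30)/2 × 0.25 = 5.95375
  [2.5→3]: (23.30+21.13)/2 × 0.5 = 11.1075
  [3→3.5]: (21.13+18.98)/2 × 0.5 = 10.0275
  Sum = 64.26625 mg/L·h
oral tablet tail: 18.98/0.234 = 81.111; AUC_ev,0→∞ = 64.26625 + 81.111 = 145.37725 mg/L·h
F = (AUC_ev/D_ev)/(AUC_iv/D_iv) = (145.37725/300)/(553.541/200) = 0.484591/2.767705 = 0.1751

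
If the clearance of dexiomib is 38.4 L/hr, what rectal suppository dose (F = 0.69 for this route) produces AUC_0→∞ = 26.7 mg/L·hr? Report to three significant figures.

Dose = CL × AUC_0→∞ / F
     = 38.4 × 26.7 / 0.69 = 1485.91 mg

Dose = 1490 mg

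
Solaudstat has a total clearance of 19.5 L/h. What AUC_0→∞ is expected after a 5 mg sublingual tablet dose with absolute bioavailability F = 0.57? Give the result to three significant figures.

AUC_0→∞ = F × Dose / CL
        = 0.57 × 5 / 19.5 = 0.146154 mg/L·h

AUC = 0.146 mg/L·h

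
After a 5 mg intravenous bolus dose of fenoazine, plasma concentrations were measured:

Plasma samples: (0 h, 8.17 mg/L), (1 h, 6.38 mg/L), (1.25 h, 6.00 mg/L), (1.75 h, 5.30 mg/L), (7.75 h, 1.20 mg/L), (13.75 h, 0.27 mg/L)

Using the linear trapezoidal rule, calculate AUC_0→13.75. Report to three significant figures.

Trapezoidal AUC_0→13.75:
  [0→1]: (8.17+6.38)/2 × 1 = 7.275
  [1→1.25]: (6.38+6.00)/2 × 0.25 = 1.5475
  [1.25→1.75]: (6.00+5.30)/2 × 0.5 = 2.825
  [1.75→7.75]: (5.30+1.20)/2 × 6 = 19.5
  [7.75→13.75]: (1.20+0.27)/2 × 6 = 4.41
  Sum = 35.5575 mg/L·h

AUC = 35.6 mg/L·h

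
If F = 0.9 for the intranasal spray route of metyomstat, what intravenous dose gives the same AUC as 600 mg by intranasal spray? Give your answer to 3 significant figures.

D_iv = 540 mg

Systemic exposure from an extravascular dose = F × D_ev, so the equivalent IV dose is F × D_ev.
D_iv = F × D_ev = 0.9 × 600 = 540 mg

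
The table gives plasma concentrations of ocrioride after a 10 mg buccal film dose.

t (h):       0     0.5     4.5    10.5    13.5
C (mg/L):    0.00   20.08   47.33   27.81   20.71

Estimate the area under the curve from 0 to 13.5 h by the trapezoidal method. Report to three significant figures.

AUC = 438 mg/L·h

Trapezoidal AUC_0→13.5:
  [0→0.5]: (0.00+20.08)/2 × 0.5 = 5.02
  [0.5→4.5]: (20.08+47.33)/2 × 4 = 134.82
  [4.5→10.5]: (47.33+27.81)/2 × 6 = 225.42
  [10.5→13.5]: (27.81+20.71)/2 × 3 = 72.78
  Sum = 438.04 mg/L·h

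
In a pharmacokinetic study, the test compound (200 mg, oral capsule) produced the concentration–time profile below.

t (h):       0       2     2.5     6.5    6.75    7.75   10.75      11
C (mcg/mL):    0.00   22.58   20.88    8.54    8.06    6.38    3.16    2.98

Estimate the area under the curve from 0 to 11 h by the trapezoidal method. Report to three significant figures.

Trapezoidal AUC_0→11:
  [0→2]: (0.00+22.58)/2 × 2 = 22.58
  [2→2.5]: (22.58+20.88)/2 × 0.5 = 10.865
  [2.5→6.5]: (20.88+8.54)/2 × 4 = 58.84
  [6.5→6.75]: (8.54+8.06)/2 × 0.25 = 2.075
  [6.75→7.75]: (8.06+6.38)/2 × 1 = 7.22
  [7.75→10.75]: (6.38+3.16)/2 × 3 = 14.31
  [10.75→11]: (3.16+2.98)/2 × 0.25 = 0.7675
  Sum = 116.6575 mcg/mL·h

AUC = 117 mcg/mL·h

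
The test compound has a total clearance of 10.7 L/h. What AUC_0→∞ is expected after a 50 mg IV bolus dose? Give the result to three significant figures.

AUC = 4.67 mg/L·h

AUC_0→∞ = Dose_iv / CL
        = 50 / 10.7 = 4.6729 mg/L·h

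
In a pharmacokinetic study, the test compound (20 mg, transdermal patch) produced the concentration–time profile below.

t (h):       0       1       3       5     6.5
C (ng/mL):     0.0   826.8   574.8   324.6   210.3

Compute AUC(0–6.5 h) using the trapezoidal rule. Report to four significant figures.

AUC = 3116 ng/mL·h

Trapezoidal AUC_0→6.5:
  [0→1]: (0.0+826.8)/2 × 1 = 413.4
  [1→3]: (826.8+574.8)/2 × 2 = 1401.6
  [3→5]: (574.8+324.6)/2 × 2 = 899.4
  [5→6.5]: (324.6+210.3)/2 × 1.5 = 401.175
  Sum = 3115.575 ng/mL·h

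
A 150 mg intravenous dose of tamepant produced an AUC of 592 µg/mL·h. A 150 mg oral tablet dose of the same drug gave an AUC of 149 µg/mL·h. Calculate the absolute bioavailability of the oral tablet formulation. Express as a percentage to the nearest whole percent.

F = 25%

F = (AUC_ev / D_ev) / (AUC_iv / D_iv)
  = (149/150) / (592/150)
  = 0.993333 / 3.94667 = 0.2517
  = 25.17%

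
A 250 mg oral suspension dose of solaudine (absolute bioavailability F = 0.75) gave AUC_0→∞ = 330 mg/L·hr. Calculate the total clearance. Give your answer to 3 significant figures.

CL = F × Dose / AUC_0→∞
   = 0.75 × 250 / 330 = 0.568182 L/hr

CL = 0.568 L/hr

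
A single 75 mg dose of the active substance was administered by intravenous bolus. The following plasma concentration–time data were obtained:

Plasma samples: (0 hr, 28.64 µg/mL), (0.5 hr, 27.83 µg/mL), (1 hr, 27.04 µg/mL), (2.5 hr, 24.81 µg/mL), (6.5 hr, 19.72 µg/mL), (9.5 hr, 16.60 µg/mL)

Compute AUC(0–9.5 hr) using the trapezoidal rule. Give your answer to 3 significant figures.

Trapezoidal AUC_0→9.5:
  [0→0.5]: (28.64+27.83)/2 × 0.5 = 14.1175
  [0.5→1]: (27.83+27.04)/2 × 0.5 = 13.7175
  [1→2.5]: (27.04+24.81)/2 × 1.5 = 38.8875
  [2.5→6.5]: (24.81+19.72)/2 × 4 = 89.06
  [6.5→9.5]: (19.72+16.60)/2 × 3 = 54.48
  Sum = 210.2625 µg/mL·hr

AUC = 210 µg/mL·hr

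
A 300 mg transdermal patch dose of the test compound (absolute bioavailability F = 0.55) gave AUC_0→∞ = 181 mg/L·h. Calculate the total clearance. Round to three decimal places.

CL = F × Dose / AUC_0→∞
   = 0.55 × 300 / 181 = 0.911602 L/h

CL = 0.912 L/h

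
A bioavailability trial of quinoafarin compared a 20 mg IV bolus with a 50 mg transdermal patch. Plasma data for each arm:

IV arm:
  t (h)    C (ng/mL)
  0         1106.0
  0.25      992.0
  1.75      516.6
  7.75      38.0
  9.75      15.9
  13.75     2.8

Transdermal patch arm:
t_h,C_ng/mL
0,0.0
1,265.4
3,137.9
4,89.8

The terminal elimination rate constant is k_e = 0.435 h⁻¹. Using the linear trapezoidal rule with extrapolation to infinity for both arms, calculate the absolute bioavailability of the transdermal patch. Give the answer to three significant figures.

Trapezoidal AUC_0→13.75 (IV):
  [0→0.25]: (1106.0+992.0)/2 × 0.25 = 262.25
  [0.25→1.75]: (992.0+516.6)/2 × 1.5 = 1131.45
  [1.75→7.75]: (516.6+38.0)/2 × 6 = 1663.8
  [7.75→9.75]: (38.0+15.9)/2 × 2 = 53.9
  [9.75→13.75]: (15.9+2.8)/2 × 4 = 37.4
  Sum = 3148.8 ng/mL·h
IV tail: 2.8/0.435 = 6.437; AUC_iv,0→∞ = 3148.8 + 6.437 = 3155.237 ng/mL·h
Trapezoidal AUC_0→4 (transdermal patch):
  [0→1]: (0.0+265.4)/2 × 1 = 132.7
  [1→3]: (265.4+137.9)/2 × 2 = 403.3
  [3→4]: (137.9+89.8)/2 × 1 = 113.85
  Sum = 649.85 ng/mL·h
transdermal patch tail: 89.8/0.435 = 206.437; AUC_ev,0→∞ = 649.85 + 206.437 = 856.287 ng/mL·h
F = (AUC_ev/D_ev)/(AUC_iv/D_iv) = (856.287/50)/(3155.237/20) = 17.12574/157.76185 = 0.1086

F = 0.109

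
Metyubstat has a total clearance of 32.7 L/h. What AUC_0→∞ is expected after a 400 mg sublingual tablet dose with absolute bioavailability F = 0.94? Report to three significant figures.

AUC = 11.5 mg/L·h

AUC_0→∞ = F × Dose / CL
        = 0.94 × 400 / 32.7 = 11.4985 mg/L·h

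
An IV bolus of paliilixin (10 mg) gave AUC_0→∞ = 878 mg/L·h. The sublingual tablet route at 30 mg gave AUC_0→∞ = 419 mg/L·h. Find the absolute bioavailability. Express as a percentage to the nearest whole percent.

F = (AUC_ev / D_ev) / (AUC_iv / D_iv)
  = (419/30) / (878/10)
  = 13.9667 / 87.8 = 0.1591
  = 15.91%

F = 16%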